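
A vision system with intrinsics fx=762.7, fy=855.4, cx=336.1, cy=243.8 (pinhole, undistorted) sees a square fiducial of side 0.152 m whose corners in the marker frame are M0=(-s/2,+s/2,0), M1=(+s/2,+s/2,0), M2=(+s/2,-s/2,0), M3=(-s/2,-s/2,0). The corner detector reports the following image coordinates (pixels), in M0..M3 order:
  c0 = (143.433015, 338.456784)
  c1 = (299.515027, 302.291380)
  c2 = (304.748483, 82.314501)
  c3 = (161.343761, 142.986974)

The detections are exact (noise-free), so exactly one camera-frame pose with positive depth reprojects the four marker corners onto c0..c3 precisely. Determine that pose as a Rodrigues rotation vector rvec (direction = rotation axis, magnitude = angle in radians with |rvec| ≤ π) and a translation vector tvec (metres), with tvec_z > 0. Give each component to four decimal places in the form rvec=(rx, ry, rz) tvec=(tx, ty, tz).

rvec=(-0.3628, 0.6010, -0.1050) tvec=(-0.0863, -0.0207, 0.5783)

Intrinsics K: fx=762.7, fy=855.4, cx=336.1, cy=243.8
Marker side s = 0.152 m; corners in marker frame (Z=0):
  M0 = (-0.0760, +0.0760, 0)
  M1 = (+0.0760, +0.0760, 0)
  M2 = (+0.0760, -0.0760, 0)
  M3 = (-0.0760, -0.0760, 0)
Detected image corners:
  c0 = (143.433015, 338.456784) px
  c1 = (299.515027, 302.291380) px
  c2 = (304.748483, 82.314501) px
  c3 = (161.343761, 142.986974) px
Planar DLT: solve 8×8 A·h = b for H (H[2,2]=1):
  H  [+773.48631 -221.83807 +222.28637]
  H  [-522.15507 +1224.91899 +213.25069]
  H  [-0.92263 -0.62827 +1.00000]
B = K⁻¹H; ‖b₁‖=1.729279, ‖b₂‖=1.729279; λ = 2/(‖b₁‖+‖b₂‖) = 0.578276, sign → tz>0 ⇒ λ=+0.578276
r₁ = λ·B[:,0] = (+0.82157,-0.20093,-0.53353); r₂ = λ·B[:,1] = (-0.00809,+0.93163,-0.36332)
r₃ = r₁×r₂ = (+0.57006,+0.30281,+0.76377); SVD([r₁ r₂ r₃]) → R = UVᵀ:
  R  [+0.82157 -0.00809 +0.57006]
  R  [-0.20093 +0.93163 +0.30281]
  R  [-0.53353 -0.36332 +0.76377]
t = (-0.08629, -0.02065, +0.57828) m
tr R = 2.516967; θ = arccos((tr R − 1)/2) = 0.709813 rad = 40.669°
axis k = ((R−Rᵀ)₃₂, (R−Rᵀ)₁₃, (R−Rᵀ)₂₁) / (2 sinθ) = (-0.511071, +0.846710, -0.147949)
rvec = θ·k = (-0.362765, +0.601006, -0.105016)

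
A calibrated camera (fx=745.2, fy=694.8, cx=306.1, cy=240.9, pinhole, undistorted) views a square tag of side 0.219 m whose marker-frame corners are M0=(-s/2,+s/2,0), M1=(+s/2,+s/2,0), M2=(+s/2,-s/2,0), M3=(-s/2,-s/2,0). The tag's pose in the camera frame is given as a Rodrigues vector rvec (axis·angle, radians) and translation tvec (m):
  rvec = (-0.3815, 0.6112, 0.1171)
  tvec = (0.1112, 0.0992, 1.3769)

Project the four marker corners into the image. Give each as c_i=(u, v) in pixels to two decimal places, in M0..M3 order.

Intrinsics K: fx=745.2, fy=694.8, cx=306.1, cy=240.9
Marker side s = 0.219 m; corners in marker frame (Z=0):
  M0 = (-0.1095, +0.1095, 0)
  M1 = (+0.1095, +0.1095, 0)
  M2 = (+0.1095, -0.1095, 0)
  M3 = (-0.1095, -0.1095, 0)
rvec = (-0.3815, 0.6112, 0.1171), |rvec| = θ = 0.72995 rad = 41.823°
Rodrigues: sinθ=0.66683, 1−cosθ=0.25479; R = I + sinθ·[k]× + (1−cosθ)·[k]×²:
    [+0.81481 -0.21848 +0.53699]
    [-0.00453 +0.92385 +0.38274]
    [-0.57971 -0.31429 +0.75177]
t = (0.1112, 0.0992, 1.3769) m
M0: Pc = R·M0+t = (-0.00194, +0.20086, +1.40596); u = 745.2·(-0.00194)/1.40596 + 306.1 = 305.0694, v = 694.8·(+0.20086)/1.40596 + 240.9 = 340.1595
M1: Pc = R·M1+t = (+0.17650, +0.19987, +1.27901); u = 745.2·(+0.17650)/1.27901 + 306.1 = 408.9349, v = 694.8·(+0.19987)/1.27901 + 240.9 = 349.4738
M2: Pc = R·M2+t = (+0.22434, -0.00246, +1.34784); u = 745.2·(+0.22434)/1.34784 + 306.1 = 430.1370, v = 694.8·(-0.00246)/1.34784 + 240.9 = 239.6336
M3: Pc = R·M3+t = (+0.04590, -0.00147, +1.47479); u = 745.2·(+0.04590)/1.47479 + 306.1 = 329.2937, v = 694.8·(-0.00147)/1.47479 + 240.9 = 240.2096

c0=(305.07, 340.16) c1=(408.93, 349.47) c2=(430.14, 239.63) c3=(329.29, 240.21)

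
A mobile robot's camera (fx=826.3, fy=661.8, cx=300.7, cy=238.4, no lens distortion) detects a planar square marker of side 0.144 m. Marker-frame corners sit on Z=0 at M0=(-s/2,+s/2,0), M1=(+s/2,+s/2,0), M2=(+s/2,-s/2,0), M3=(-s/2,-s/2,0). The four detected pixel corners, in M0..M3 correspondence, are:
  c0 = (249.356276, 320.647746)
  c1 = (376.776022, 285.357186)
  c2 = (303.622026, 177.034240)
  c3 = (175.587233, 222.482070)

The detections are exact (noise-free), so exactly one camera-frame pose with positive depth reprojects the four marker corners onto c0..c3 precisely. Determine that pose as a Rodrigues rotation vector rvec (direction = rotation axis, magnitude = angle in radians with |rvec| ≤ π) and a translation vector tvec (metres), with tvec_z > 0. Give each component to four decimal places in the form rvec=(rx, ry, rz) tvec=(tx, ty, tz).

Intrinsics K: fx=826.3, fy=661.8, cx=300.7, cy=238.4
Marker side s = 0.144 m; corners in marker frame (Z=0):
  M0 = (-0.0720, +0.0720, 0)
  M1 = (+0.0720, +0.0720, 0)
  M2 = (+0.0720, -0.0720, 0)
  M3 = (-0.0720, -0.0720, 0)
Detected image corners:
  c0 = (249.356276, 320.647746) px
  c1 = (376.776022, 285.357186) px
  c2 = (303.622026, 177.034240) px
  c3 = (175.587233, 222.482070) px
Planar DLT: solve 8×8 A·h = b for H (H[2,2]=1):
  H  [+735.76030 +606.42497 +274.74034]
  H  [-416.98606 +803.08977 +253.46920]
  H  [-0.54709 +0.34810 +1.00000]
B = K⁻¹H; ‖b₁‖=1.293775, ‖b₂‖=1.293775; λ = 2/(‖b₁‖+‖b₂‖) = 0.772932, sign → tz>0 ⇒ λ=+0.772932
r₁ = λ·B[:,0] = (+0.84213,-0.33468,-0.42287); r₂ = λ·B[:,1] = (+0.46935,+0.84103,+0.26905)
r₃ = r₁×r₂ = (+0.26559,-0.42505,+0.86533); SVD([r₁ r₂ r₃]) → R = UVᵀ:
  R  [+0.84213 +0.46935 +0.26559]
  R  [-0.33468 +0.84103 -0.42505]
  R  [-0.42287 +0.26905 +0.86533]
t = (-0.02428, +0.01760, +0.77293) m
tr R = 2.548480; θ = arccos((tr R − 1)/2) = 0.685283 rad = 39.264°
axis k = ((R−Rᵀ)₃₂, (R−Rᵀ)₁₃, (R−Rᵀ)₂₁) / (2 sinθ) = (+0.548358, +0.543899, -0.635199)
rvec = θ·k = (+0.375780, +0.372725, -0.435291)

rvec=(0.3758, 0.3727, -0.4353) tvec=(-0.0243, 0.0176, 0.7729)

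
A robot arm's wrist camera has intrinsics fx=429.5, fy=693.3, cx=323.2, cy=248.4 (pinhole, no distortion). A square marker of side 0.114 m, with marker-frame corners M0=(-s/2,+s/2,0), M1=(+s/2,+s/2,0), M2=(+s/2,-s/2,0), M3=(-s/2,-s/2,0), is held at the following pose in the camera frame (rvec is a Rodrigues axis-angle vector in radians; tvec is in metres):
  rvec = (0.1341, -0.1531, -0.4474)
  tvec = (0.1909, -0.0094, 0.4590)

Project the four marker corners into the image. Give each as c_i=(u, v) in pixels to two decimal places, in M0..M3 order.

c0=(475.87, 348.39) c1=(563.35, 272.41) c2=(528.08, 118.74) c3=(435.88, 193.24)

Intrinsics K: fx=429.5, fy=693.3, cx=323.2, cy=248.4
Marker side s = 0.114 m; corners in marker frame (Z=0):
  M0 = (-0.0570, +0.0570, 0)
  M1 = (+0.0570, +0.0570, 0)
  M2 = (+0.0570, -0.0570, 0)
  M3 = (-0.0570, -0.0570, 0)
rvec = (0.1341, -0.1531, -0.4474), |rvec| = θ = 0.49152 rad = 28.162°
Rodrigues: sinθ=0.47196, 1−cosθ=0.11838; R = I + sinθ·[k]× + (1−cosθ)·[k]×²:
    [+0.89043 +0.41954 -0.17641]
    [-0.43966 +0.89310 -0.09520]
    [+0.11761 +0.16233 +0.97970]
t = (0.1909, -0.0094, 0.4590) m
M0: Pc = R·M0+t = (+0.16406, +0.06657, +0.46155); u = 429.5·(+0.16406)/0.46155 + 323.2 = 475.8674, v = 693.3·(+0.06657)/0.46155 + 248.4 = 348.3923
M1: Pc = R·M1+t = (+0.26557, +0.01645, +0.47496); u = 429.5·(+0.26557)/0.47496 + 323.2 = 563.3516, v = 693.3·(+0.01645)/0.47496 + 248.4 = 272.4067
M2: Pc = R·M2+t = (+0.21774, -0.08537, +0.45645); u = 429.5·(+0.21774)/0.45645 + 323.2 = 528.0842, v = 693.3·(-0.08537)/0.45645 + 248.4 = 118.7357
M3: Pc = R·M3+t = (+0.11623, -0.03525, +0.44304); u = 429.5·(+0.11623)/0.44304 + 323.2 = 435.8786, v = 693.3·(-0.03525)/0.44304 + 248.4 = 193.2448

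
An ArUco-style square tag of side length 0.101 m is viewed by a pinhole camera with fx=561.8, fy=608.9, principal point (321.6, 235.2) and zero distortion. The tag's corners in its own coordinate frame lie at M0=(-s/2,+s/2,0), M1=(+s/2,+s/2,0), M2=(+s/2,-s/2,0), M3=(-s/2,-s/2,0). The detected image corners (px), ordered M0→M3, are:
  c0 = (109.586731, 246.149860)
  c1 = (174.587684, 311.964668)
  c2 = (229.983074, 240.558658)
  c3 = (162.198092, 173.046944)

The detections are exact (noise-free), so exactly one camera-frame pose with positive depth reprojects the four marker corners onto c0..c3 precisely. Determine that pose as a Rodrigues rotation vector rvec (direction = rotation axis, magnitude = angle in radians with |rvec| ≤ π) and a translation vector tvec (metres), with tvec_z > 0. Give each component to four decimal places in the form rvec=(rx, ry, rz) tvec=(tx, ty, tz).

rvec=(0.1864, 0.1302, 0.7281) tvec=(-0.1689, 0.0084, 0.6198)

Intrinsics K: fx=561.8, fy=608.9, cx=321.6, cy=235.2
Marker side s = 0.101 m; corners in marker frame (Z=0):
  M0 = (-0.0505, +0.0505, 0)
  M1 = (+0.0505, +0.0505, 0)
  M2 = (+0.0505, -0.0505, 0)
  M3 = (-0.0505, -0.0505, 0)
Detected image corners:
  c0 = (109.586731, 246.149860) px
  c1 = (174.587684, 311.964668) px
  c2 = (229.983074, 240.558658) px
  c3 = (162.198092, 173.046944) px
Planar DLT: solve 8×8 A·h = b for H (H[2,2]=1):
  H  [+642.57588 -476.25235 +168.47399]
  H  [+638.99628 +799.29412 +243.41514]
  H  [-0.08599 +0.34523 +1.00000]
B = K⁻¹H; ‖b₁‖=1.613310, ‖b₂‖=1.613310; λ = 2/(‖b₁‖+‖b₂‖) = 0.619844, sign → tz>0 ⇒ λ=+0.619844
r₁ = λ·B[:,0] = (+0.73948,+0.67107,-0.05330); r₂ = λ·B[:,1] = (-0.64795,+0.73100,+0.21399)
r₃ = r₁×r₂ = (+0.18256,-0.12370,+0.97538); SVD([r₁ r₂ r₃]) → R = UVᵀ:
  R  [+0.73948 -0.64795 +0.18256]
  R  [+0.67107 +0.73100 -0.12370]
  R  [-0.05330 +0.21399 +0.97538]
t = (-0.16895, +0.00836, +0.61984) m
tr R = 2.445859; θ = arccos((tr R − 1)/2) = 0.762763 rad = 43.703°
axis k = ((R−Rᵀ)₃₂, (R−Rᵀ)₁₃, (R−Rᵀ)₂₁) / (2 sinθ) = (+0.244378, +0.170688, +0.954539)
rvec = θ·k = (+0.186403, +0.130195, +0.728087)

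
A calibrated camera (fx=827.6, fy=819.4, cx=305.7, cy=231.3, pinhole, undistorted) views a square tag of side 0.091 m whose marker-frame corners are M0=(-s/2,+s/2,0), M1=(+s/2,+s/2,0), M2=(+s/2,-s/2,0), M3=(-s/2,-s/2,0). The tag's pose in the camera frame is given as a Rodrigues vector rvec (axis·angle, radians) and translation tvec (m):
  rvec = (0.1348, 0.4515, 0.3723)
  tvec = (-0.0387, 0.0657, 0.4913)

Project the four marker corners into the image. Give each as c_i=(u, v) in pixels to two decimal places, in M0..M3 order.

c0=(160.21, 374.11) c1=(279.36, 443.59) c2=(330.40, 303.67) c3=(203.01, 241.75)

Intrinsics K: fx=827.6, fy=819.4, cx=305.7, cy=231.3
Marker side s = 0.091 m; corners in marker frame (Z=0):
  M0 = (-0.0455, +0.0455, 0)
  M1 = (+0.0455, +0.0455, 0)
  M2 = (+0.0455, -0.0455, 0)
  M3 = (-0.0455, -0.0455, 0)
rvec = (0.1348, 0.4515, 0.3723), |rvec| = θ = 0.60053 rad = 34.408°
Rodrigues: sinθ=0.56508, 1−cosθ=0.17496; R = I + sinθ·[k]× + (1−cosθ)·[k]×²:
    [+0.83385 -0.32080 +0.44920]
    [+0.37985 +0.92394 -0.04529]
    [-0.40050 +0.20839 +0.89228]
t = (-0.0387, 0.0657, 0.4913) m
M0: Pc = R·M0+t = (-0.09124, +0.09046, +0.51900); u = 827.6·(-0.09124)/0.51900 + 305.7 = 160.2150, v = 819.4·(+0.09046)/0.51900 + 231.3 = 374.1112
M1: Pc = R·M1+t = (-0.01536, +0.12502, +0.48256); u = 827.6·(-0.01536)/0.48256 + 305.7 = 279.3644, v = 819.4·(+0.12502)/0.48256 + 231.3 = 443.5918
M2: Pc = R·M2+t = (+0.01384, +0.04094, +0.46360); u = 827.6·(+0.01384)/0.46360 + 305.7 = 330.4008, v = 819.4·(+0.04094)/0.46360 + 231.3 = 303.6681
M3: Pc = R·M3+t = (-0.06204, +0.00638, +0.50004); u = 827.6·(-0.06204)/0.50004 + 305.7 = 203.0128, v = 819.4·(+0.00638)/0.50004 + 231.3 = 241.7508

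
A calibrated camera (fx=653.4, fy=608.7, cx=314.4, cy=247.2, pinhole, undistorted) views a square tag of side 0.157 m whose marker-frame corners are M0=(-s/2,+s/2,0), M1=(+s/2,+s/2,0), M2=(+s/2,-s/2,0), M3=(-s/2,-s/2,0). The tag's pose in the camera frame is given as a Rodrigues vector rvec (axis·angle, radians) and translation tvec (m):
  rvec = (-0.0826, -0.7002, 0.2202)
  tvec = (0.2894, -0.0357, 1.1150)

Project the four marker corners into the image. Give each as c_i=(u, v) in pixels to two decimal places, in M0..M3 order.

c0=(449.26, 260.37) c1=(503.78, 278.17) c2=(515.12, 198.45) c3=(462.81, 173.72)

Intrinsics K: fx=653.4, fy=608.7, cx=314.4, cy=247.2
Marker side s = 0.157 m; corners in marker frame (Z=0):
  M0 = (-0.0785, +0.0785, 0)
  M1 = (+0.0785, +0.0785, 0)
  M2 = (+0.0785, -0.0785, 0)
  M3 = (-0.0785, -0.0785, 0)
rvec = (-0.0826, -0.7002, 0.2202), |rvec| = θ = 0.73864 rad = 42.321°
Rodrigues: sinθ=0.67328, 1−cosθ=0.26062; R = I + sinθ·[k]× + (1−cosθ)·[k]×²:
    [+0.74264 -0.17309 -0.64693]
    [+0.22834 +0.97358 +0.00164]
    [+0.62956 -0.14894 +0.76255]
t = (0.2894, -0.0357, 1.1150) m
M0: Pc = R·M0+t = (+0.21752, +0.02280, +1.05389); u = 653.4·(+0.21752)/1.05389 + 314.4 = 449.2571, v = 608.7·(+0.02280)/1.05389 + 247.2 = 260.3693
M1: Pc = R·M1+t = (+0.33411, +0.05865, +1.15273); u = 653.4·(+0.33411)/1.15273 + 314.4 = 503.7833, v = 608.7·(+0.05865)/1.15273 + 247.2 = 278.1707
M2: Pc = R·M2+t = (+0.36128, -0.09420, +1.17611); u = 653.4·(+0.36128)/1.17611 + 314.4 = 515.1152, v = 608.7·(-0.09420)/1.17611 + 247.2 = 198.4460
M3: Pc = R·M3+t = (+0.24469, -0.13005, +1.07727); u = 653.4·(+0.24469)/1.07727 + 314.4 = 462.8124, v = 608.7·(-0.13005)/1.07727 + 247.2 = 173.7162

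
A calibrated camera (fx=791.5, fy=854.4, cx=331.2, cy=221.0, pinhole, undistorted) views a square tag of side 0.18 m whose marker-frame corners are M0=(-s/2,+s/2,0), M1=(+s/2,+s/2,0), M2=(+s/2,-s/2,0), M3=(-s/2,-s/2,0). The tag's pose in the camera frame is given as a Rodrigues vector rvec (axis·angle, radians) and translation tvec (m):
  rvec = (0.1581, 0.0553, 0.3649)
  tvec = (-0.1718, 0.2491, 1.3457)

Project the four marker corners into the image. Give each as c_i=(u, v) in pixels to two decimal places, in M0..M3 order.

c0=(164.31, 408.92) c1=(261.60, 450.26) c2=(297.68, 348.63) c3=(198.11, 306.72)

Intrinsics K: fx=791.5, fy=854.4, cx=331.2, cy=221.0
Marker side s = 0.18 m; corners in marker frame (Z=0):
  M0 = (-0.0900, +0.0900, 0)
  M1 = (+0.0900, +0.0900, 0)
  M2 = (+0.0900, -0.0900, 0)
  M3 = (-0.0900, -0.0900, 0)
rvec = (0.1581, 0.0553, 0.3649), |rvec| = θ = 0.40150 rad = 23.005°
Rodrigues: sinθ=0.39080, 1−cosθ=0.07953; R = I + sinθ·[k]× + (1−cosθ)·[k]×²:
    [+0.93280 -0.35086 +0.08229]
    [+0.35949 +0.92198 -0.14393]
    [-0.02537 +0.16384 +0.98616]
t = (-0.1718, 0.2491, 1.3457) m
M0: Pc = R·M0+t = (-0.28733, +0.29972, +1.36273); u = 791.5·(-0.28733)/1.36273 + 331.2 = 164.3130, v = 854.4·(+0.29972)/1.36273 + 221.0 = 408.9205
M1: Pc = R·M1+t = (-0.11943, +0.36443, +1.35816); u = 791.5·(-0.11943)/1.35816 + 331.2 = 261.6023, v = 854.4·(+0.36443)/1.35816 + 221.0 = 450.2590
M2: Pc = R·M2+t = (-0.05627, +0.19848, +1.32867); u = 791.5·(-0.05627)/1.32867 + 331.2 = 297.6795, v = 854.4·(+0.19848)/1.32867 + 221.0 = 348.6293
M3: Pc = R·M3+t = (-0.22417, +0.13377, +1.33324); u = 791.5·(-0.22417)/1.33324 + 331.2 = 198.1146, v = 854.4·(+0.13377)/1.33324 + 221.0 = 306.7245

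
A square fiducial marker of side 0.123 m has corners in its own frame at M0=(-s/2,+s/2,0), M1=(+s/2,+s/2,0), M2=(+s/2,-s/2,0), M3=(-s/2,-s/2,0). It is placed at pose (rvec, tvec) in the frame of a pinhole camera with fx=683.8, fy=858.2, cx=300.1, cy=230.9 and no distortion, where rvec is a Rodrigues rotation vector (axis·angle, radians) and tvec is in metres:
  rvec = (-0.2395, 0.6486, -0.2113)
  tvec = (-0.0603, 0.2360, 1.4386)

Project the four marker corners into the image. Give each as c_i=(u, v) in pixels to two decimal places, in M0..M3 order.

Intrinsics K: fx=683.8, fy=858.2, cx=300.1, cy=230.9
Marker side s = 0.123 m; corners in marker frame (Z=0):
  M0 = (-0.0615, +0.0615, 0)
  M1 = (+0.0615, +0.0615, 0)
  M2 = (+0.0615, -0.0615, 0)
  M3 = (-0.0615, -0.0615, 0)
rvec = (-0.2395, 0.6486, -0.2113), |rvec| = θ = 0.72297 rad = 41.423°
Rodrigues: sinθ=0.66162, 1−cosθ=0.25016; R = I + sinθ·[k]× + (1−cosθ)·[k]×²:
    [+0.77729 +0.11902 +0.61778]
    [-0.26771 +0.95118 +0.15358]
    [-0.56934 -0.28477 +0.77121]
t = (-0.0603, 0.2360, 1.4386) m
M0: Pc = R·M0+t = (-0.10078, +0.31096, +1.45610); u = 683.8·(-0.10078)/1.45610 + 300.1 = 252.7709, v = 858.2·(+0.31096)/1.45610 + 230.9 = 414.1754
M1: Pc = R·M1+t = (-0.00518, +0.27803, +1.38607); u = 683.8·(-0.00518)/1.38607 + 300.1 = 297.5462, v = 858.2·(+0.27803)/1.38607 + 230.9 = 403.0469
M2: Pc = R·M2+t = (-0.01982, +0.16104, +1.42110); u = 683.8·(-0.01982)/1.42110 + 300.1 = 290.5649, v = 858.2·(+0.16104)/1.42110 + 230.9 = 328.1507
M3: Pc = R·M3+t = (-0.11542, +0.19397, +1.49113); u = 683.8·(-0.11542)/1.49113 + 300.1 = 247.1692, v = 858.2·(+0.19397)/1.49113 + 230.9 = 342.5352

c0=(252.77, 414.18) c1=(297.55, 403.05) c2=(290.56, 328.15) c3=(247.17, 342.54)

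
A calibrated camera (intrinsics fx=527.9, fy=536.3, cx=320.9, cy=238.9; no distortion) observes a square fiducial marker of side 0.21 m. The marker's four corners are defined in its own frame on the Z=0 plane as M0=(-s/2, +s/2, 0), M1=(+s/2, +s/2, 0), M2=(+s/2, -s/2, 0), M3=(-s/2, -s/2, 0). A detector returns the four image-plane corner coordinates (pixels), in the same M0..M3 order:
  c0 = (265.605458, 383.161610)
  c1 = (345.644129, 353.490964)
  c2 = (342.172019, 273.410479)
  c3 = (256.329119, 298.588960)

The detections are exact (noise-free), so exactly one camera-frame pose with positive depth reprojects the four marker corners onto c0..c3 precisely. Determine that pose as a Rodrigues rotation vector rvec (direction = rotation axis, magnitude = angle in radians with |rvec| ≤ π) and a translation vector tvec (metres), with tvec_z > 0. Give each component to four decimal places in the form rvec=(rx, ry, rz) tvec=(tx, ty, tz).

rvec=(0.3513, -0.4860, -0.1464) tvec=(-0.0379, 0.1978, 1.1913)

Intrinsics K: fx=527.9, fy=536.3, cx=320.9, cy=238.9
Marker side s = 0.21 m; corners in marker frame (Z=0):
  M0 = (-0.1050, +0.1050, 0)
  M1 = (+0.1050, +0.1050, 0)
  M2 = (+0.1050, -0.1050, 0)
  M3 = (-0.1050, -0.1050, 0)
Detected image corners:
  c0 = (265.605458, 383.161610) px
  c1 = (345.644129, 353.490964) px
  c2 = (342.172019, 273.410479) px
  c3 = (256.329119, 298.588960) px
Planar DLT: solve 8×8 A·h = b for H (H[2,2]=1):
  H  [+503.87009 +122.20870 +304.11439]
  H  [-12.63867 +491.55750 +327.96260]
  H  [+0.36159 +0.30545 +1.00000]
B = K⁻¹H; ‖b₁‖=0.839398, ‖b₂‖=0.839398; λ = 2/(‖b₁‖+‖b₂‖) = 1.191330, sign → tz>0 ⇒ λ=+1.191330
r₁ = λ·B[:,0] = (+0.87525,-0.21997,+0.43077); r₂ = λ·B[:,1] = (+0.05459,+0.92984,+0.36389)
r₃ = r₁×r₂ = (-0.48059,-0.29498,+0.82585); SVD([r₁ r₂ r₃]) → R = UVᵀ:
  R  [+0.87525 +0.05459 -0.48059]
  R  [-0.21997 +0.92984 -0.29498]
  R  [+0.43077 +0.36389 +0.82585]
t = (-0.03788, +0.19784, +1.19133) m
tr R = 2.630930; θ = arccos((tr R − 1)/2) = 0.617264 rad = 35.367°
axis k = ((R−Rᵀ)₃₂, (R−Rᵀ)₁₃, (R−Rᵀ)₂₁) / (2 sinθ) = (+0.569166, -0.787273, -0.237173)
rvec = θ·k = (+0.351326, -0.485955, -0.146398)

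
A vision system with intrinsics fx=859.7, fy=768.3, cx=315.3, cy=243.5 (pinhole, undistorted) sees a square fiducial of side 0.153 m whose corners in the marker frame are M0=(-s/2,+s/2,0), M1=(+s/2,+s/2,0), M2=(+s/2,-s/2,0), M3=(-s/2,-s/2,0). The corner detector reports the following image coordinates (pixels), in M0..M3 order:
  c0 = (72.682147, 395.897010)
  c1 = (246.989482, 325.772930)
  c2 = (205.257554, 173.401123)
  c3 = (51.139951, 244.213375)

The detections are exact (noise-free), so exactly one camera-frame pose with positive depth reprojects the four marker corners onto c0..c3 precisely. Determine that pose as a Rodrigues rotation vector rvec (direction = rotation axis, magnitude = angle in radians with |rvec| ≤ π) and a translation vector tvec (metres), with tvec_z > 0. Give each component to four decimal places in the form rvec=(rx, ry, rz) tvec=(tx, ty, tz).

rvec=(-0.4615, 0.3529, -0.3617) tvec=(-0.1351, 0.0330, 0.6657)

Intrinsics K: fx=859.7, fy=768.3, cx=315.3, cy=243.5
Marker side s = 0.153 m; corners in marker frame (Z=0):
  M0 = (-0.0765, +0.0765, 0)
  M1 = (+0.0765, +0.0765, 0)
  M2 = (+0.0765, -0.0765, 0)
  M3 = (-0.0765, -0.0765, 0)
Detected image corners:
  c0 = (72.682147, 395.897010) px
  c1 = (246.989482, 325.772930) px
  c2 = (205.257554, 173.401123) px
  c3 = (51.139951, 244.213375) px
Planar DLT: solve 8×8 A·h = b for H (H[2,2]=1):
  H  [+1016.42959 +99.42598 +140.81251]
  H  [-565.83095 +784.95717 +281.55660]
  H  [-0.36910 -0.73248 +1.00000]
B = K⁻¹H; ‖b₁‖=1.502093, ‖b₂‖=1.502093; λ = 2/(‖b₁‖+‖b₂‖) = 0.665738, sign → tz>0 ⇒ λ=+0.665738
r₁ = λ·B[:,0] = (+0.87723,-0.41242,-0.24573); r₂ = λ·B[:,1] = (+0.25584,+0.83472,-0.48764)
r₃ = r₁×r₂ = (+0.40622,+0.36490,+0.83775); SVD([r₁ r₂ r₃]) → R = UVᵀ:
  R  [+0.87723 +0.25584 +0.40622]
  R  [-0.41242 +0.83472 +0.36490]
  R  [-0.24573 -0.48764 +0.83775]
t = (-0.13512, +0.03298, +0.66574) m
tr R = 2.549701; θ = arccos((tr R − 1)/2) = 0.684318 rad = 39.209°
axis k = ((R−Rᵀ)₃₂, (R−Rᵀ)₁₃, (R−Rᵀ)₂₁) / (2 sinθ) = (-0.674323, +0.515665, -0.528562)
rvec = θ·k = (-0.461452, +0.352879, -0.361705)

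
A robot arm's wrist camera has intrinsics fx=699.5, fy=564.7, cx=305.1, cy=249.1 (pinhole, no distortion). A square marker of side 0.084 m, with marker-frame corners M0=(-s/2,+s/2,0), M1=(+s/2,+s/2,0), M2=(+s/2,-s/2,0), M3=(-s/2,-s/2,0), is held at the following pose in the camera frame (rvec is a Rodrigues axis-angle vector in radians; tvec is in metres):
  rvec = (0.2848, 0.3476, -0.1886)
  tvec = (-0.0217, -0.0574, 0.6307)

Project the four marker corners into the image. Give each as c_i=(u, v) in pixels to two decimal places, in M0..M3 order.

Intrinsics K: fx=699.5, fy=564.7, cx=305.1, cy=249.1
Marker side s = 0.084 m; corners in marker frame (Z=0):
  M0 = (-0.0420, +0.0420, 0)
  M1 = (+0.0420, +0.0420, 0)
  M2 = (+0.0420, -0.0420, 0)
  M3 = (-0.0420, -0.0420, 0)
rvec = (0.2848, 0.3476, -0.1886), |rvec| = θ = 0.48735 rad = 27.923°
Rodrigues: sinθ=0.46828, 1−cosθ=0.11642; R = I + sinθ·[k]× + (1−cosθ)·[k]×²:
    [+0.92334 +0.22975 +0.30767]
    [-0.13270 +0.94281 -0.30579]
    [-0.36033 +0.24152 +0.90101]
t = (-0.0217, -0.0574, 0.6307) m
M0: Pc = R·M0+t = (-0.05083, -0.01223, +0.65598); u = 699.5·(-0.05083)/0.65598 + 305.1 = 250.8968, v = 564.7·(-0.01223)/0.65598 + 249.1 = 238.5727
M1: Pc = R·M1+t = (+0.02673, -0.02338, +0.62571); u = 699.5·(+0.02673)/0.62571 + 305.1 = 334.9819, v = 564.7·(-0.02338)/0.62571 + 249.1 = 228.0038
M2: Pc = R·M2+t = (+0.00743, -0.10257, +0.60542); u = 699.5·(+0.00743)/0.60542 + 305.1 = 313.6854, v = 564.7·(-0.10257)/0.60542 + 249.1 = 153.4281
M3: Pc = R·M3+t = (-0.07013, -0.09142, +0.63569); u = 699.5·(-0.07013)/0.63569 + 305.1 = 227.9308, v = 564.7·(-0.09142)/0.63569 + 249.1 = 167.8852

c0=(250.90, 238.57) c1=(334.98, 228.00) c2=(313.69, 153.43) c3=(227.93, 167.89)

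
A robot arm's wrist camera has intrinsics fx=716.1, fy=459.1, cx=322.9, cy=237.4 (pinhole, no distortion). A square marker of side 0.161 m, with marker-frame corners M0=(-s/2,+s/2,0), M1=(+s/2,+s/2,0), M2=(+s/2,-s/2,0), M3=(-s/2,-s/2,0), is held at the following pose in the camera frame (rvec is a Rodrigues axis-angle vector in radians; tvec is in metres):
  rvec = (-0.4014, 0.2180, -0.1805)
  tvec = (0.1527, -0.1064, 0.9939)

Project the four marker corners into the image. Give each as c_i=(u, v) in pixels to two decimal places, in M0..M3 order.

Intrinsics K: fx=716.1, fy=459.1, cx=322.9, cy=237.4
Marker side s = 0.161 m; corners in marker frame (Z=0):
  M0 = (-0.0805, +0.0805, 0)
  M1 = (+0.0805, +0.0805, 0)
  M2 = (+0.0805, -0.0805, 0)
  M3 = (-0.0805, -0.0805, 0)
rvec = (-0.4014, 0.2180, -0.1805), |rvec| = θ = 0.49115 rad = 28.141°
Rodrigues: sinθ=0.47164, 1−cosθ=0.11821; R = I + sinθ·[k]× + (1−cosθ)·[k]×²:
    [+0.96075 +0.13045 +0.24484]
    [-0.21621 +0.90508 +0.36617]
    [-0.17384 -0.40474 +0.89776]
t = (0.1527, -0.1064, 0.9939) m
M0: Pc = R·M0+t = (+0.08586, -0.01614, +0.97531); u = 716.1·(+0.08586)/0.97531 + 322.9 = 385.9415, v = 459.1·(-0.01614)/0.97531 + 237.4 = 229.8044
M1: Pc = R·M1+t = (+0.24054, -0.05095, +0.94732); u = 716.1·(+0.24054)/0.94732 + 322.9 = 504.7296, v = 459.1·(-0.05095)/0.94732 + 237.4 = 212.7102
M2: Pc = R·M2+t = (+0.21954, -0.19666, +1.01249); u = 716.1·(+0.21954)/1.01249 + 322.9 = 478.1728, v = 459.1·(-0.19666)/1.01249 + 237.4 = 148.2252
M3: Pc = R·M3+t = (+0.06486, -0.16185, +1.04048); u = 716.1·(+0.06486)/1.04048 + 322.9 = 367.5385, v = 459.1·(-0.16185)/1.04048 + 237.4 = 165.9834

c0=(385.94, 229.80) c1=(504.73, 212.71) c2=(478.17, 148.23) c3=(367.54, 165.98)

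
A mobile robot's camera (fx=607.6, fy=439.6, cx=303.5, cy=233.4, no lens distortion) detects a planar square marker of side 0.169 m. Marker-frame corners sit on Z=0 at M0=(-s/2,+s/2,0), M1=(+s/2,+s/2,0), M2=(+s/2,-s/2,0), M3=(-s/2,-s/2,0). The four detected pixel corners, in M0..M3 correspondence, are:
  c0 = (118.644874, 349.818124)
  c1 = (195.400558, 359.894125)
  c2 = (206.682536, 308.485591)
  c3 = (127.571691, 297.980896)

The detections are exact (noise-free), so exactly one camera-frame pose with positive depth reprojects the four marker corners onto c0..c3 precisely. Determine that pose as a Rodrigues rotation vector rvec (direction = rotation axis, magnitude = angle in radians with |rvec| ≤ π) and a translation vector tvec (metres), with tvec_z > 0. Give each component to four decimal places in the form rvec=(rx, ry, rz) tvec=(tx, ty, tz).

rvec=(0.2379, 0.0049, 0.1860) tvec=(-0.3028, 0.2841, 1.3005)

Intrinsics K: fx=607.6, fy=439.6, cx=303.5, cy=233.4
Marker side s = 0.169 m; corners in marker frame (Z=0):
  M0 = (-0.0845, +0.0845, 0)
  M1 = (+0.0845, +0.0845, 0)
  M2 = (+0.0845, -0.0845, 0)
  M3 = (-0.0845, -0.0845, 0)
Detected image corners:
  c0 = (118.644874, 349.818124) px
  c1 = (195.400558, 359.894125) px
  c2 = (206.682536, 308.485591) px
  c3 = (127.571691, 297.980896) px
Planar DLT: solve 8×8 A·h = b for H (H[2,2]=1):
  H  [+463.16908 -30.53878 +162.04116]
  H  [+65.19826 +364.85965 +329.44414]
  H  [+0.01315 +0.18052 +1.00000]
B = K⁻¹H; ‖b₁‖=0.768937, ‖b₂‖=0.768937; λ = 2/(‖b₁‖+‖b₂‖) = 1.300497, sign → tz>0 ⇒ λ=+1.300497
r₁ = λ·B[:,0] = (+0.98282,+0.18380,+0.01711); r₂ = λ·B[:,1] = (-0.18263,+0.95474,+0.23477)
r₃ = r₁×r₂ = (+0.02682,-0.23386,+0.97190); SVD([r₁ r₂ r₃]) → R = UVᵀ:
  R  [+0.98282 -0.18263 +0.02682]
  R  [+0.18380 +0.95474 -0.23386]
  R  [+0.01711 +0.23477 +0.97190]
t = (-0.30278, +0.28413, +1.30050) m
tr R = 2.909455; θ = arccos((tr R − 1)/2) = 0.302053 rad = 17.306°
axis k = ((R−Rᵀ)₃₂, (R−Rᵀ)₁₃, (R−Rᵀ)₂₁) / (2 sinθ) = (+0.787662, +0.016326, +0.615891)
rvec = θ·k = (+0.237916, +0.004931, +0.186032)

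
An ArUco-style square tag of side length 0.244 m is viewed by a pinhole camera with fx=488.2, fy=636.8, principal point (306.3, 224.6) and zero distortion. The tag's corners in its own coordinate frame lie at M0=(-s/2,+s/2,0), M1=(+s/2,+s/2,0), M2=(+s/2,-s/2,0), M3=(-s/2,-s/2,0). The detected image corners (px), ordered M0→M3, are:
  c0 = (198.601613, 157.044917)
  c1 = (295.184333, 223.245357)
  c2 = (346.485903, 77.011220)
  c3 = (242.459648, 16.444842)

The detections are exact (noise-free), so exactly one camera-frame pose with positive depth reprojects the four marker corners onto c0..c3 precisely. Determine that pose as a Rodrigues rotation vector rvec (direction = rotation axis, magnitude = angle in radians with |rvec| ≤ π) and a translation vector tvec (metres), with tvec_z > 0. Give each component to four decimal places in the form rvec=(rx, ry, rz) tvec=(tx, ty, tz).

Intrinsics K: fx=488.2, fy=636.8, cx=306.3, cy=224.6
Marker side s = 0.244 m; corners in marker frame (Z=0):
  M0 = (-0.1220, +0.1220, 0)
  M1 = (+0.1220, +0.1220, 0)
  M2 = (+0.1220, -0.1220, 0)
  M3 = (-0.1220, -0.1220, 0)
Detected image corners:
  c0 = (198.601613, 157.044917) px
  c1 = (295.184333, 223.245357) px
  c2 = (346.485903, 77.011220) px
  c3 = (242.459648, 16.444842) px
Planar DLT: solve 8×8 A·h = b for H (H[2,2]=1):
  H  [+344.62808 -143.57748 +268.64212]
  H  [+231.10899 +609.73163 +119.13960]
  H  [-0.24422 +0.18829 +1.00000]
B = K⁻¹H; ‖b₁‖=0.999708, ‖b₂‖=0.999708; λ = 2/(‖b₁‖+‖b₂‖) = 1.000292, sign → tz>0 ⇒ λ=+1.000292
r₁ = λ·B[:,0] = (+0.85939,+0.44919,-0.24429); r₂ = λ·B[:,1] = (-0.41235,+0.89134,+0.18835)
r₃ = r₁×r₂ = (+0.30235,-0.06113,+0.95124); SVD([r₁ r₂ r₃]) → R = UVᵀ:
  R  [+0.85939 -0.41235 +0.30235]
  R  [+0.44919 +0.89134 -0.06113]
  R  [-0.24429 +0.18835 +0.95124]
t = (-0.07716, -0.16566, +1.00029) m
tr R = 2.701969; θ = arccos((tr R − 1)/2) = 0.552940 rad = 31.681°
axis k = ((R−Rᵀ)₃₂, (R−Rᵀ)₁₃, (R−Rᵀ)₂₁) / (2 sinθ) = (+0.237510, +0.520417, +0.820216)
rvec = θ·k = (+0.131329, +0.287759, +0.453530)

rvec=(0.1313, 0.2878, 0.4535) tvec=(-0.0772, -0.1657, 1.0003)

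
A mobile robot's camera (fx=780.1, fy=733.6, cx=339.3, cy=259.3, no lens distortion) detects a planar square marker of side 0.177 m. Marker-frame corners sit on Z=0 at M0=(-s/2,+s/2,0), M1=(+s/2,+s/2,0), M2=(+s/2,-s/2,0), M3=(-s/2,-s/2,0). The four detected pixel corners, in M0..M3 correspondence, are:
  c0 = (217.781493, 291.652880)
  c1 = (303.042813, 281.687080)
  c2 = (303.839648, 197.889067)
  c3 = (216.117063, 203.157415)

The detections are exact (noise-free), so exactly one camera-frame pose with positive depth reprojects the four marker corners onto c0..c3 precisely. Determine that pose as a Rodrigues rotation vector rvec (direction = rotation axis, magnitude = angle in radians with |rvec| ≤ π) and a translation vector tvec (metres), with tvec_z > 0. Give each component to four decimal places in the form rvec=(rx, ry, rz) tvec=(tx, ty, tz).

rvec=(0.2366, -0.5054, -0.0408) tvec=(-0.1471, -0.0305, 1.4737)

Intrinsics K: fx=780.1, fy=733.6, cx=339.3, cy=259.3
Marker side s = 0.177 m; corners in marker frame (Z=0):
  M0 = (-0.0885, +0.0885, 0)
  M1 = (+0.0885, +0.0885, 0)
  M2 = (+0.0885, -0.0885, 0)
  M3 = (-0.0885, -0.0885, 0)
Detected image corners:
  c0 = (217.781493, 291.652880) px
  c1 = (303.042813, 281.687080) px
  c2 = (303.839648, 197.889067) px
  c3 = (216.117063, 203.157415) px
Planar DLT: solve 8×8 A·h = b for H (H[2,2]=1):
  H  [+572.37728 +43.66423 +261.43124]
  H  [+35.25175 +525.09627 +244.09473]
  H  [+0.32214 +0.15916 +1.00000]
B = K⁻¹H; ‖b₁‖=0.678586, ‖b₂‖=0.678586; λ = 2/(‖b₁‖+‖b₂‖) = 1.473653, sign → tz>0 ⇒ λ=+1.473653
r₁ = λ·B[:,0] = (+0.87477,-0.09698,+0.47473); r₂ = λ·B[:,1] = (-0.01953,+0.97191,+0.23454)
r₃ = r₁×r₂ = (-0.48414,-0.21444,+0.84831); SVD([r₁ r₂ r₃]) → R = UVᵀ:
  R  [+0.87477 -0.01953 -0.48414]
  R  [-0.09698 +0.97191 -0.21444]
  R  [+0.47473 +0.23454 +0.84831]
t = (-0.14710, -0.03054, +1.47365) m
tr R = 2.694990; θ = arccos((tr R − 1)/2) = 0.559548 rad = 32.060°
axis k = ((R−Rᵀ)₃₂, (R−Rᵀ)₁₃, (R−Rᵀ)₂₁) / (2 sinθ) = (+0.422926, -0.903222, -0.072962)
rvec = θ·k = (+0.236647, -0.505396, -0.040826)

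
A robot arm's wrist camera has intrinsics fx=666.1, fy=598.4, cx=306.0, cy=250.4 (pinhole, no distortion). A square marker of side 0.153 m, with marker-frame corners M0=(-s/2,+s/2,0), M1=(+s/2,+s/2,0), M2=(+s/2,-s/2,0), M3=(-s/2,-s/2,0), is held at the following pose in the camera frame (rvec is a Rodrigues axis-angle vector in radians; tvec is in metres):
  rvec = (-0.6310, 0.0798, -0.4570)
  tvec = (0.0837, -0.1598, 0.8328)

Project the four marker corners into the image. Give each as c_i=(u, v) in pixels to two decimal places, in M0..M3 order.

Intrinsics K: fx=666.1, fy=598.4, cx=306.0, cy=250.4
Marker side s = 0.153 m; corners in marker frame (Z=0):
  M0 = (-0.0765, +0.0765, 0)
  M1 = (+0.0765, +0.0765, 0)
  M2 = (+0.0765, -0.0765, 0)
  M3 = (-0.0765, -0.0765, 0)
rvec = (-0.6310, 0.0798, -0.4570), |rvec| = θ = 0.78318 rad = 44.873°
Rodrigues: sinθ=0.70554, 1−cosθ=0.29133; R = I + sinθ·[k]× + (1−cosθ)·[k]×²:
    [+0.89778 +0.38778 +0.20885]
    [-0.43561 +0.71169 +0.55112]
    [+0.06507 -0.58576 +0.80787]
t = (0.0837, -0.1598, 0.8328) m
M0: Pc = R·M0+t = (+0.04468, -0.07203, +0.78301); u = 666.1·(+0.04468)/0.78301 + 306.0 = 344.0129, v = 598.4·(-0.07203)/0.78301 + 250.4 = 195.3516
M1: Pc = R·M1+t = (+0.18205, -0.13868, +0.79297); u = 666.1·(+0.18205)/0.79297 + 306.0 = 458.9197, v = 598.4·(-0.13868)/0.79297 + 250.4 = 145.7478
M2: Pc = R·M2+t = (+0.12272, -0.24757, +0.88259); u = 666.1·(+0.12272)/0.88259 + 306.0 = 398.6146, v = 598.4·(-0.24757)/0.88259 + 250.4 = 82.5471
M3: Pc = R·M3+t = (-0.01465, -0.18092, +0.87263); u = 666.1·(-0.01465)/0.87263 + 306.0 = 294.8210, v = 598.4·(-0.18092)/0.87263 + 250.4 = 126.3354

c0=(344.01, 195.35) c1=(458.92, 145.75) c2=(398.61, 82.55) c3=(294.82, 126.34)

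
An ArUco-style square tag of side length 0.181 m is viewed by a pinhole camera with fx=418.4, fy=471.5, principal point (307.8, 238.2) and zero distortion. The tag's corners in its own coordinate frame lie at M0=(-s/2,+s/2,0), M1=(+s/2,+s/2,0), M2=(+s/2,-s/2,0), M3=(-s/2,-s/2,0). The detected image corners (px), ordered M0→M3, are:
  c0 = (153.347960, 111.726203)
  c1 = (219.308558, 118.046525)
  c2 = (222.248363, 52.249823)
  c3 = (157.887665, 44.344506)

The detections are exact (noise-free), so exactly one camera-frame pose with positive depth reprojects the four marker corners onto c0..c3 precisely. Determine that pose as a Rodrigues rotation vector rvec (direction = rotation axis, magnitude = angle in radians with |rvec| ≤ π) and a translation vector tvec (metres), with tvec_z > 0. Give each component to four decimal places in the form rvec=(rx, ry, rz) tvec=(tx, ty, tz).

rvec=(-0.1518, -0.1782, 0.0292) tvec=(-0.3421, -0.3999, 1.2014)

Intrinsics K: fx=418.4, fy=471.5, cx=307.8, cy=238.2
Marker side s = 0.181 m; corners in marker frame (Z=0):
  M0 = (-0.0905, +0.0905, 0)
  M1 = (+0.0905, +0.0905, 0)
  M2 = (+0.0905, -0.0905, 0)
  M3 = (-0.0905, -0.0905, 0)
Detected image corners:
  c0 = (153.347960, 111.726203) px
  c1 = (219.308558, 118.046525) px
  c2 = (222.248363, 52.249823) px
  c3 = (157.887665, 44.344506) px
Planar DLT: solve 8×8 A·h = b for H (H[2,2]=1):
  H  [+387.26140 -44.56587 +188.64753]
  H  [+51.18728 +357.44998 +81.25482]
  H  [+0.14511 -0.12732 +1.00000]
B = K⁻¹H; ‖b₁‖=0.832333, ‖b₂‖=0.832333; λ = 2/(‖b₁‖+‖b₂‖) = 1.201442, sign → tz>0 ⇒ λ=+1.201442
r₁ = λ·B[:,0] = (+0.98377,+0.04236,+0.17434); r₂ = λ·B[:,1] = (-0.01544,+0.98811,-0.15297)
r₃ = r₁×r₂ = (-0.17874,+0.14780,+0.97273); SVD([r₁ r₂ r₃]) → R = UVᵀ:
  R  [+0.98377 -0.01544 -0.17874]
  R  [+0.04236 +0.98811 +0.14780]
  R  [+0.17434 -0.15297 +0.97273]
t = (-0.34215, -0.39992, +1.20144) m
tr R = 2.944615; θ = arccos((tr R − 1)/2) = 0.235886 rad = 13.515°
axis k = ((R−Rᵀ)₃₂, (R−Rᵀ)₁₃, (R−Rᵀ)₂₁) / (2 sinθ) = (-0.643492, -0.755400, +0.123645)
rvec = θ·k = (-0.151791, -0.178188, +0.029166)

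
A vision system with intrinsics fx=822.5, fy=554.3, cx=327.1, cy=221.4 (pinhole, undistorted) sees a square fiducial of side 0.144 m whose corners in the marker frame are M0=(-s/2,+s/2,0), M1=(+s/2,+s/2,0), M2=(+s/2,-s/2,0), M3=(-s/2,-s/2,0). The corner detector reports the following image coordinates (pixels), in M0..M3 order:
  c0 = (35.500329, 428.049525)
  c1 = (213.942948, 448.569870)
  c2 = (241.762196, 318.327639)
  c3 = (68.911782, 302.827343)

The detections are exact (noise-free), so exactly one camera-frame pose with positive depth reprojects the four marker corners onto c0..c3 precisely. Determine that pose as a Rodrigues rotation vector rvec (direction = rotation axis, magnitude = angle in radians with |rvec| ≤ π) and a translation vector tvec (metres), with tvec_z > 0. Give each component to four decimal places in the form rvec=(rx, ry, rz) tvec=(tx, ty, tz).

rvec=(-0.1780, 0.1423, 0.1162) tvec=(-0.1465, 0.1751, 0.6400)

Intrinsics K: fx=822.5, fy=554.3, cx=327.1, cy=221.4
Marker side s = 0.144 m; corners in marker frame (Z=0):
  M0 = (-0.0720, +0.0720, 0)
  M1 = (+0.0720, +0.0720, 0)
  M2 = (+0.0720, -0.0720, 0)
  M3 = (-0.0720, -0.0720, 0)
Detected image corners:
  c0 = (35.500329, 428.049525) px
  c1 = (213.942948, 448.569870) px
  c2 = (241.762196, 318.327639) px
  c3 = (68.911782, 302.827343) px
Planar DLT: solve 8×8 A·h = b for H (H[2,2]=1):
  H  [+1186.36061 -249.65536 +138.82633]
  H  [+36.39167 +788.54543 +373.08481]
  H  [-0.23595 -0.26222 +1.00000]
B = K⁻¹H; ‖b₁‖=1.562438, ‖b₂‖=1.562438; λ = 2/(‖b₁‖+‖b₂‖) = 0.640025, sign → tz>0 ⇒ λ=+0.640025
r₁ = λ·B[:,0] = (+0.98322,+0.10234,-0.15102); r₂ = λ·B[:,1] = (-0.12752,+0.97753,-0.16783)
r₃ = r₁×r₂ = (+0.13045,+0.18427,+0.97418); SVD([r₁ r₂ r₃]) → R = UVᵀ:
  R  [+0.98322 -0.12752 +0.13045]
  R  [+0.10234 +0.97753 +0.18427]
  R  [-0.15102 -0.16783 +0.97418]
t = (-0.14650, +0.17514, +0.64003) m
tr R = 2.934933; θ = arccos((tr R − 1)/2) = 0.255779 rad = 14.655°
axis k = ((R−Rᵀ)₃₂, (R−Rᵀ)₁₃, (R−Rᵀ)₂₁) / (2 sinθ) = (-0.695855, +0.556254, +0.454278)
rvec = θ·k = (-0.177985, +0.142278, +0.116194)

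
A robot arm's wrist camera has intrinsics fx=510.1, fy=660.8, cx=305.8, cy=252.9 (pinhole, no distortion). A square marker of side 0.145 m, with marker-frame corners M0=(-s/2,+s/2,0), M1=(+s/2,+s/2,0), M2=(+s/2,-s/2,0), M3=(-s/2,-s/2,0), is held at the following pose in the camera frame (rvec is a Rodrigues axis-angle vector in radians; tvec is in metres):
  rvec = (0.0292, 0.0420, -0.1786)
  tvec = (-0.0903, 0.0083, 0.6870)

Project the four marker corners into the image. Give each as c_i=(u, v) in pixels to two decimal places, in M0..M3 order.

Intrinsics K: fx=510.1, fy=660.8, cx=305.8, cy=252.9
Marker side s = 0.145 m; corners in marker frame (Z=0):
  M0 = (-0.0725, +0.0725, 0)
  M1 = (+0.0725, +0.0725, 0)
  M2 = (+0.0725, -0.0725, 0)
  M3 = (-0.0725, -0.0725, 0)
rvec = (0.0292, 0.0420, -0.1786), |rvec| = θ = 0.18578 rad = 10.644°
Rodrigues: sinθ=0.18471, 1−cosθ=0.01721; R = I + sinθ·[k]× + (1−cosθ)·[k]×²:
    [+0.98322 +0.17819 +0.03916]
    [-0.17696 +0.98367 -0.03277]
    [-0.04436 +0.02529 +0.99870]
t = (-0.0903, 0.0083, 0.6870) m
M0: Pc = R·M0+t = (-0.14866, +0.09245, +0.69205); u = 510.1·(-0.14866)/0.69205 + 305.8 = 196.2213, v = 660.8·(+0.09245)/0.69205 + 252.9 = 341.1716
M1: Pc = R·M1+t = (-0.00610, +0.06679, +0.68562); u = 510.1·(-0.00610)/0.68562 + 305.8 = 301.2629, v = 660.8·(+0.06679)/0.68562 + 252.9 = 317.2689
M2: Pc = R·M2+t = (-0.03194, -0.07585, +0.68195); u = 510.1·(-0.03194)/0.68195 + 305.8 = 281.9124, v = 660.8·(-0.07585)/0.68195 + 252.9 = 179.4063
M3: Pc = R·M3+t = (-0.17450, -0.05019, +0.68838); u = 510.1·(-0.17450)/0.68838 + 305.8 = 176.4920, v = 660.8·(-0.05019)/0.68838 + 252.9 = 204.7245

c0=(196.22, 341.17) c1=(301.26, 317.27) c2=(281.91, 179.41) c3=(176.49, 204.72)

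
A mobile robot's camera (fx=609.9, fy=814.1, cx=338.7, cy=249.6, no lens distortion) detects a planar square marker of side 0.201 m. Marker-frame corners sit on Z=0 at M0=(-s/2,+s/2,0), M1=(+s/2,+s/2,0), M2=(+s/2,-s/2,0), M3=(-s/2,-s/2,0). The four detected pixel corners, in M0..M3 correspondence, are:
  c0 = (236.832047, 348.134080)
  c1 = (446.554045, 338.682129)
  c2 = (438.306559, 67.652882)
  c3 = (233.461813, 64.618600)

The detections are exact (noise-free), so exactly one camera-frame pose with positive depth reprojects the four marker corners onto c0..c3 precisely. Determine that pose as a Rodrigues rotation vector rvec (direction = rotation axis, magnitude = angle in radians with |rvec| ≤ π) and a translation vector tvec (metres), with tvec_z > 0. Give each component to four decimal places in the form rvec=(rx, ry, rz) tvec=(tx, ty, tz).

rvec=(-0.0741, -0.1302, -0.0233) tvec=(0.0023, -0.0335, 0.5863)

Intrinsics K: fx=609.9, fy=814.1, cx=338.7, cy=249.6
Marker side s = 0.201 m; corners in marker frame (Z=0):
  M0 = (-0.1005, +0.1005, 0)
  M1 = (+0.1005, +0.1005, 0)
  M2 = (+0.1005, -0.1005, 0)
  M3 = (-0.1005, -0.1005, 0)
Detected image corners:
  c0 = (236.832047, 348.134080) px
  c1 = (446.554045, 338.682129) px
  c2 = (438.306559, 67.652882) px
  c3 = (233.461813, 64.618600) px
Planar DLT: solve 8×8 A·h = b for H (H[2,2]=1):
  H  [+1106.52955 -12.60145 +341.07138]
  H  [+30.00578 +1353.52118 +203.01809]
  H  [+0.22261 -0.12330 +1.00000]
B = K⁻¹H; ‖b₁‖=1.705536, ‖b₂‖=1.705536; λ = 2/(‖b₁‖+‖b₂‖) = 0.586326, sign → tz>0 ⇒ λ=+0.586326
r₁ = λ·B[:,0] = (+0.99127,-0.01841,+0.13052); r₂ = λ·B[:,1] = (+0.02803,+0.99699,-0.07229)
r₃ = r₁×r₂ = (-0.12880,+0.07532,+0.98881); SVD([r₁ r₂ r₃]) → R = UVᵀ:
  R  [+0.99127 +0.02803 -0.12880]
  R  [-0.01841 +0.99699 +0.07532]
  R  [+0.13052 -0.07229 +0.98881]
t = (+0.00228, -0.03355, +0.58633) m
tr R = 2.977069; θ = arccos((tr R − 1)/2) = 0.151574 rad = 8.685°
axis k = ((R−Rᵀ)₃₂, (R−Rᵀ)₁₃, (R−Rᵀ)₂₁) / (2 sinθ) = (-0.488814, -0.858727, -0.153784)
rvec = θ·k = (-0.074092, -0.130161, -0.023310)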